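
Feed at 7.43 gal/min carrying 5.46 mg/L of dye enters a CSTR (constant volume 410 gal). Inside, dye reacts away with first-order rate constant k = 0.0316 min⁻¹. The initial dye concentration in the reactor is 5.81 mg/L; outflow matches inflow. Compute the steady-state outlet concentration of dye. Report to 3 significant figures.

Species balance: V dC/dt = Q C_in − Q C − k V C.
Steady state (dC/dt = 0): C_ss = Q C_in/(Q + kV) = C_in/(1 + kV/Q).
C_ss = 7.43·5.46/(7.43 + 0.0316·410) = 40.568/20.386 = 1.9900 mg/L.

1.99 mg/L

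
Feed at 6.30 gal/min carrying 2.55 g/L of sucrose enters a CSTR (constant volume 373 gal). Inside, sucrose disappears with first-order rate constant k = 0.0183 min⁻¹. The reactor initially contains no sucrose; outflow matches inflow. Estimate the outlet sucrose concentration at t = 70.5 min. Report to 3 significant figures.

Accumulation = in − out − consumed: V dC/dt = Q C_in − Q C − k V C.
This is linear with rate a = Q/V + k = 0.035190 min⁻¹.
C_ss = Q C_in/(Q + kV) = 1.2239 g/L; C(t) = C_ss + (C₀ − C_ss) e^(−a t).
C(70.5) = 1.2239 + (-1.2239)·e^(−0.035190·70.5) = 1.2239 + (-1.2239)·0.083668 = 1.1215 g/L.

1.12 g/L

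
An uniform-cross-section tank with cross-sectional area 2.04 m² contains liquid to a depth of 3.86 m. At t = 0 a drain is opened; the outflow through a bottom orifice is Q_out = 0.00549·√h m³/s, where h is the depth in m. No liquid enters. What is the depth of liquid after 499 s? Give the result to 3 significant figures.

1.67 m

Mass balance (ρ constant): A dh/dt = −0.00549 √h.
This is separable: 2 d(√h)/dt = −0.00549/A, so √h = √h₀ − (0.00549/(2A)) t.
√h = √3.86 − 0.00549·499/(2·2.04) = 1.9647 − 0.67145 = 1.2932.
h = 1.2932² = 1.6725 m.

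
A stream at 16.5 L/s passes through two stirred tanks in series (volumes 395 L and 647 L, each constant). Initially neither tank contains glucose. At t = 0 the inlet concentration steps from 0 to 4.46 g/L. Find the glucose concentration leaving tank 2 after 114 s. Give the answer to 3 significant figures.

Each tank obeys Vᵢ dCᵢ/dt = Q(Cᵢ₋₁ − Cᵢ), so τᵢ = Vᵢ/Q.
τ₁ = 395/16.5 = 23.939 s; τ₂ = 647/16.5 = 39.212 s.
Solving the cascade with C₁(0)=C₂(0)=0 gives C₂(t) = C_in[1 − (τ₁ e^(−t/τ₁) − τ₂ e^(−t/τ₂))/(τ₁ − τ₂)].
At t = 114: e^(−t/τ₁) = 0.0085483, e^(−t/τ₂) = 0.054625.
C₂ = 4.46·[1 − (23.939·0.0085483 − 39.212·0.054625)/(-15.273)] = 4.46·0.87315 = 3.8943 g/L.

3.89 g/L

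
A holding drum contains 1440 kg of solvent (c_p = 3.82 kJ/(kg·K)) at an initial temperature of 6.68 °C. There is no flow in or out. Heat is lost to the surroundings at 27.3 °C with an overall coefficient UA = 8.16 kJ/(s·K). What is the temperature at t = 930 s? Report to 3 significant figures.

Unsteady energy balance on the tank contents: M c_p dT/dt = −UA(T − T_amb).
dT/dt = (T_ss − T)/τ with T_ss = T_amb = 27.300 °C, τ = M c_p/UA = 1440·3.82/8.16 = 674.12 s.
Solution: T(t) = T_ss + (T₀ − T_ss) e^(−t/τ).
T(930) = 27.300 + (-20.620)·0.25168 = 22.110 °C.

22.1 °C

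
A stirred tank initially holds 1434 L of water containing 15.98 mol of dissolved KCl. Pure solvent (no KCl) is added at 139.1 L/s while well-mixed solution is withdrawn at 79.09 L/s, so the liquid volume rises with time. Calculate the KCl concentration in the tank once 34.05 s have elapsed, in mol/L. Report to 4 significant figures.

Total volume: dV/dt = Q_in − Q_out = 60.0100 L/s, so V(t) = 1434 + 60.0100 t and V(34.05) = 3477.34 L.
Solute balance: dm/dt = 0 − Q_out C = −Q_out m/V(t).
dm/m = −Q_out dt/(V₀ + 60.0100 t); integrating gives ln(m/m₀) = −(Q_out/(Q_in−Q_out)) ln(V/V₀).
m = m₀ (V₀/V)^(Q_out/(Q_in−Q_out)) = 15.98 × (1434/3477.34)^(1.31795) = 4.97239 mol.
C = m/V = 4.97239/3477.34 = 0.00142994 mol/L.

0.001430 mol/L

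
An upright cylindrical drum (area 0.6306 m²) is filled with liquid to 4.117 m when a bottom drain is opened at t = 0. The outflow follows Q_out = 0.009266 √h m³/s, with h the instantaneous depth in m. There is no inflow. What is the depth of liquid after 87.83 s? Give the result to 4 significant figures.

1.915 m

With no inflow, A dh/dt = −0.009266 √h.
This is separable: 2 d(√h)/dt = −0.009266/A, so √h = √h₀ − (0.009266/(2A)) t.
√h = √4.117 − 0.009266·87.83/(2·0.6306) = 2.02904 − 0.645284 = 1.38375.
h = 1.38375² = 1.91478 m.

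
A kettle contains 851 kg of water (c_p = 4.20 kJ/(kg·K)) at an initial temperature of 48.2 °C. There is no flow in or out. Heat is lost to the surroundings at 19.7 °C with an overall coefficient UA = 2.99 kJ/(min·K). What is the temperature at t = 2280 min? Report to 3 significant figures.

Energy balance: M c_p dT/dt = −UA(T − T_amb).
dT/dt = (T_ss − T)/τ with T_ss = T_amb = 19.700 °C, τ = M c_p/UA = 851·4.20/2.99 = 1195.4 min.
This is linear first-order; T(t) = T_ss + (T₀ − T_ss) e^(−t/τ).
T(2280) = 19.700 + (28.500)·0.14848 = 23.932 °C.

23.9 °C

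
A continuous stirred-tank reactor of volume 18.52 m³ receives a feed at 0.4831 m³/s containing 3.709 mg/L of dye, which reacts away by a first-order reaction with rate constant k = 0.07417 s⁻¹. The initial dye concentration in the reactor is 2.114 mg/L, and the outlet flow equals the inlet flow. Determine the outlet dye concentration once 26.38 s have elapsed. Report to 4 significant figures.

Species balance: V dC/dt = Q C_in − Q C − k V C.
dC/dt = (Q/V) C_in − (Q/V + k) C; effective rate a = Q/V + k = 0.0260853 + 0.07417 = 0.100255 s⁻¹.
C_ss = Q C_in/(Q + kV) = 0.965040 mg/L; C(t) = C_ss + (C₀ − C_ss) e^(−a t).
C(26.38) = 0.965040 + (1.14896)·e^(−0.100255·26.38) = 0.965040 + (1.14896)·0.0710242 = 1.04664 mg/L.

1.047 mg/L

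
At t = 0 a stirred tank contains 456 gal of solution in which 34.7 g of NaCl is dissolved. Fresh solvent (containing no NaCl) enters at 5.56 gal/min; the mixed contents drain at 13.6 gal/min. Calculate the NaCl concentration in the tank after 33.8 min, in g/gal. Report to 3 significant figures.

0.0407 g/gal

Let m(t) be the amount of NaCl. Volume: V(t) = V₀ + (Q_in − Q_out) t = 456 − 8.0400 t; V(33.8) = 184.25 gal.
No NaCl enters, so dm/dt = −Q_out · (m/V).
dm/m = −Q_out dt/(V₀ − 8.0400 t); integrating gives ln(m/m₀) = −(Q_out/(Q_in−Q_out)) ln(V/V₀).
m = m₀ (V₀/V)^(Q_out/(Q_in−Q_out)) = 34.7 × (456/184.25)^(-1.6915) = 7.4921 g.
C = m/V = 7.4921/184.25 = 0.040663 g/gal.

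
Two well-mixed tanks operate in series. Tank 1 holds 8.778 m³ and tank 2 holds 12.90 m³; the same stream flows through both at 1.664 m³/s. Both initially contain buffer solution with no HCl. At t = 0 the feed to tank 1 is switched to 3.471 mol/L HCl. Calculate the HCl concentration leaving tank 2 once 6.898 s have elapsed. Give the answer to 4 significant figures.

Species balance on tank i: dCᵢ/dt = (Cᵢ₋₁ − Cᵢ)/τᵢ with τᵢ = Vᵢ/Q.
τ₁ = 8.778/1.664 = 5.27524 s; τ₂ = 12.90/1.664 = 7.75240 s.
Tank 1: C₁ = C_in(1 − e^(−t/τ₁)). Tank 2 (τ₁ ≠ τ₂): C₂ = C_in[1 − (τ₁ e^(−t/τ₁) − τ₂ e^(−t/τ₂))/(τ₁ − τ₂)].
At t = 6.898: e^(−t/τ₁) = 0.270463, e^(−t/τ₂) = 0.410743.
C₂ = 3.471·[1 − (5.27524·0.270463 − 7.75240·0.410743)/(-2.47716)] = 3.471·0.290526 = 1.00842 mol/L.

1.008 mol/L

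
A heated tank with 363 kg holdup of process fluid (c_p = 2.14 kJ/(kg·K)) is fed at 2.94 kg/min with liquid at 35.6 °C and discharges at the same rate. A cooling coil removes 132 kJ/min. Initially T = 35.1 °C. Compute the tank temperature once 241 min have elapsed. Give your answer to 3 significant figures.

17.5 °C

M c_p dT/dt = ṁ c_p (T_in − T) − Q̇.
τ = M/ṁ = 123.47 min; T_ss = T_in − Q̇/(ṁ c_p) = 35.6 − 132/(2.94·2.14) = 14.620 °C.
T approaches T_ss exponentially: T(t) = T_ss + (T₀ − T_ss) e^(−t/τ).
T(241) = 14.620 + (20.480)·e^(−241/123.47) = 14.620 + (20.480)·0.14200 = 17.528 °C.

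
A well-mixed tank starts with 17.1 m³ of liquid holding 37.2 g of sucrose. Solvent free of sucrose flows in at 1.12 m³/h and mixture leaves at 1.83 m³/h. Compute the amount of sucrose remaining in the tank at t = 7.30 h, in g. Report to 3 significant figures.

Let m(t) be the amount of sucrose. Volume: V(t) = V₀ + (Q_in − Q_out) t = 17.1 − 0.71000 t; V(7.30) = 11.917 m³.
Species balance (pure solvent in): dm/dt = −Q_out · m/V(t).
Separate: dm/m = −Q_out dt/V(t) ⇒ ln(m/m₀) = −(Q_out/(Q_in−Q_out)) ln(V/V₀).
m = m₀ (V₀/V)^(Q_out/(Q_in−Q_out)) = 37.2 × (17.1/11.917)^(-2.5775) = 14.666 g.

14.7 g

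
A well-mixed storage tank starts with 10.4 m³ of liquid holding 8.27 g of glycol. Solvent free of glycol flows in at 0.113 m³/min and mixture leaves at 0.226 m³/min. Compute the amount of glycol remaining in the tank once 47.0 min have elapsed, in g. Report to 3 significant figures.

1.98 g

Total volume: dV/dt = Q_in − Q_out = -0.11300 m³/min, so V(t) = 10.4 − 0.11300 t and V(47.0) = 5.0890 m³.
Solute balance: dm/dt = 0 − Q_out C = −Q_out m/V(t).
dm/m = −Q_out dt/(V₀ − 0.11300 t); integrating gives ln(m/m₀) = −(Q_out/(Q_in−Q_out)) ln(V/V₀).
m = m₀ (V₀/V)^(Q_out/(Q_in−Q_out)) = 8.27 × (10.4/5.0890)^(-2.0000) = 1.9802 g.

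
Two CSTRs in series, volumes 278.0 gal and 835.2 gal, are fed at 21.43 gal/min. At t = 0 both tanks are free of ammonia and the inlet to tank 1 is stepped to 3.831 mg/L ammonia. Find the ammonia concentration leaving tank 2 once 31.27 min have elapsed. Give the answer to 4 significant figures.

1.428 mg/L

Time constants: τᵢ = Vᵢ/Q for each well-mixed tank.
τ₁ = 278.0/21.43 = 12.9725 min; τ₂ = 835.2/21.43 = 38.9734 min.
Solving the cascade with C₁(0)=C₂(0)=0 gives C₂(t) = C_in[1 − (τ₁ e^(−t/τ₁) − τ₂ e^(−t/τ₂))/(τ₁ − τ₂)].
At t = 31.27: e^(−t/τ₁) = 0.0897713, e^(−t/τ₂) = 0.448278.
C₂ = 3.831·[1 − (12.9725·0.0897713 − 38.9734·0.448278)/(-26.0009)] = 3.831·0.372855 = 1.42841 mg/L.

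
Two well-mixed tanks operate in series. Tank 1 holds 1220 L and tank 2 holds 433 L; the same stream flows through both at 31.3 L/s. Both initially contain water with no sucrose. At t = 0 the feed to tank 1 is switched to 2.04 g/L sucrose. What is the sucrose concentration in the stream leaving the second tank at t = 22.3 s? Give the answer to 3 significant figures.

Time constants: τᵢ = Vᵢ/Q for each well-mixed tank.
τ₁ = 1220/31.3 = 38.978 s; τ₂ = 433/31.3 = 13.834 s.
Tank 1: C₁ = C_in(1 − e^(−t/τ₁)). Tank 2 (τ₁ ≠ τ₂): C₂ = C_in[1 − (τ₁ e^(−t/τ₁) − τ₂ e^(−t/τ₂))/(τ₁ − τ₂)].
At t = 22.3: e^(−t/τ₁) = 0.56433, e^(−t/τ₂) = 0.19949.
C₂ = 2.04·[1 − (38.978·0.56433 − 13.834·0.19949)/(25.144)] = 2.04·0.23495 = 0.47929 g/L.

0.479 g/L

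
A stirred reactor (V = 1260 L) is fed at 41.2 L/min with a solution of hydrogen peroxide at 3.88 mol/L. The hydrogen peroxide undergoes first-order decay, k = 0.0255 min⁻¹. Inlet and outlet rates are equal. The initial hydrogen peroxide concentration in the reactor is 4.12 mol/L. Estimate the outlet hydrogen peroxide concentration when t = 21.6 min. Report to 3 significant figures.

2.73 mol/L

Species balance: V dC/dt = Q C_in − Q C − k V C.
dC/dt = (Q/V) C_in − (Q/V + k) C; effective rate a = Q/V + k = 0.032698 + 0.0255 = 0.058198 min⁻¹.
C_ss = Q C_in/(Q + kV) = 2.1800 mol/L; C(t) = C_ss + (C₀ − C_ss) e^(−a t).
C(21.6) = 2.1800 + (1.9400)·e^(−0.058198·21.6) = 2.1800 + (1.9400)·0.28448 = 2.7319 mol/L.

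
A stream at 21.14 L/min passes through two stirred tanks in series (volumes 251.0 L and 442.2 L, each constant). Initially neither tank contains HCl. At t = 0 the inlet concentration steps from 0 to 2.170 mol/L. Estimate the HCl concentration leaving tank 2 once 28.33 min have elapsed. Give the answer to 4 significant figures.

1.137 mol/L

Species balance on tank i: dCᵢ/dt = (Cᵢ₋₁ − Cᵢ)/τᵢ with τᵢ = Vᵢ/Q.
τ₁ = 251.0/21.14 = 11.8732 min; τ₂ = 442.2/21.14 = 20.9177 min.
Solving the cascade with C₁(0)=C₂(0)=0 gives C₂(t) = C_in[1 − (τ₁ e^(−t/τ₁) − τ₂ e^(−t/τ₂))/(τ₁ − τ₂)].
At t = 28.33: e^(−t/τ₁) = 0.0919932, e^(−t/τ₂) = 0.258113.
C₂ = 2.170·[1 − (11.8732·0.0919932 − 20.9177·0.258113)/(-9.04447)] = 2.170·0.523810 = 1.13667 mol/L.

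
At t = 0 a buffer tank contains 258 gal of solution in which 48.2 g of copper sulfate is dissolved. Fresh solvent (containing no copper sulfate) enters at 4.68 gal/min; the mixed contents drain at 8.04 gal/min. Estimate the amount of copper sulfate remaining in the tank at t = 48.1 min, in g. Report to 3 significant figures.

Total volume: dV/dt = Q_in − Q_out = -3.3600 gal/min, so V(t) = 258 − 3.3600 t and V(48.1) = 96.384 gal.
No copper sulfate enters, so dm/dt = −Q_out · (m/V).
Separate: dm/m = −Q_out dt/V(t) ⇒ ln(m/m₀) = −(Q_out/(Q_in−Q_out)) ln(V/V₀).
m = m₀ (V₀/V)^(Q_out/(Q_in−Q_out)) = 48.2 × (258/96.384)^(-2.3929) = 4.5691 g.

4.57 g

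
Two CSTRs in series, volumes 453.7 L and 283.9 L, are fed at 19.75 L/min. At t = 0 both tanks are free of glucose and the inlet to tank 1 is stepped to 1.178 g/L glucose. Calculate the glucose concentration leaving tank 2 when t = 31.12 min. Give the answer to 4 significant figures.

0.5919 g/L

Species balance on tank i: dCᵢ/dt = (Cᵢ₋₁ − Cᵢ)/τᵢ with τᵢ = Vᵢ/Q.
τ₁ = 453.7/19.75 = 22.9722 min; τ₂ = 283.9/19.75 = 14.3747 min.
Tank 1: C₁ = C_in(1 − e^(−t/τ₁)). Tank 2 (τ₁ ≠ τ₂): C₂ = C_in[1 − (τ₁ e^(−t/τ₁) − τ₂ e^(−t/τ₂))/(τ₁ − τ₂)].
At t = 31.12: e^(−t/τ₁) = 0.258029, e^(−t/τ₂) = 0.114759.
C₂ = 1.178·[1 − (22.9722·0.258029 − 14.3747·0.114759)/(8.59747)] = 1.178·0.502429 = 0.591862 g/L.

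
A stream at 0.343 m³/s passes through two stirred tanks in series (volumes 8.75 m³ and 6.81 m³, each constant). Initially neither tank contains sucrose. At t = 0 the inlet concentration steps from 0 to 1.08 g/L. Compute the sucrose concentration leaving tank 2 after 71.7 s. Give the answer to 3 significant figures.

Species balance on tank i: dCᵢ/dt = (Cᵢ₋₁ − Cᵢ)/τᵢ with τᵢ = Vᵢ/Q.
τ₁ = 8.75/0.343 = 25.510 s; τ₂ = 6.81/0.343 = 19.854 s.
Tank 1: C₁ = C_in(1 − e^(−t/τ₁)). Tank 2 (τ₁ ≠ τ₂): C₂ = C_in[1 − (τ₁ e^(−t/τ₁) − τ₂ e^(−t/τ₂))/(τ₁ − τ₂)].
At t = 71.7: e^(−t/τ₁) = 0.060166, e^(−t/τ₂) = 0.027016.
C₂ = 1.08·[1 − (25.510·0.060166 − 19.854·0.027016)/(5.6560)] = 1.08·0.82347 = 0.88934 g/L.

0.889 g/L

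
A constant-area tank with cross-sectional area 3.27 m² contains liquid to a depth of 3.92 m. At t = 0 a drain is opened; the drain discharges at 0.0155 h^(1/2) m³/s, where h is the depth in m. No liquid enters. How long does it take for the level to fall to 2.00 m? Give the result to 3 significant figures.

With no inflow, A dh/dt = −0.0155 √h.
∫ h^(−1/2) dh = −(0.0155/A) ∫ dt, giving 2√h = 2√h₀ − (0.0155/A) t.
t = 2A(√h₀ − √h)/0.0155 = 2·3.27·(√3.92 − √2.00)/0.0155
  = 6.5400 × (1.9799 − 1.4142) / 0.0155 = 238.68 s.

239 s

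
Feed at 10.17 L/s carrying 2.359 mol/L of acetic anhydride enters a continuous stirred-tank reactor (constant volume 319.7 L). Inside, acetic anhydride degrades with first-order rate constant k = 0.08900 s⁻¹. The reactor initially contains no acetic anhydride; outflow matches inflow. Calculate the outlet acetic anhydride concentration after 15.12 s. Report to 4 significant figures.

0.5212 mol/L

Species balance: V dC/dt = Q C_in − Q C − k V C.
dC/dt = (Q/V) C_in − (Q/V + k) C; effective rate a = Q/V + k = 0.0318111 + 0.08900 = 0.120811 s⁻¹.
C_ss = Q C_in/(Q + kV) = 0.621154 mol/L; C(t) = C_ss + (C₀ − C_ss) e^(−a t).
C(15.12) = 0.621154 + (-0.621154)·e^(−0.120811·15.12) = 0.621154 + (-0.621154)·0.160950 = 0.521180 mol/L.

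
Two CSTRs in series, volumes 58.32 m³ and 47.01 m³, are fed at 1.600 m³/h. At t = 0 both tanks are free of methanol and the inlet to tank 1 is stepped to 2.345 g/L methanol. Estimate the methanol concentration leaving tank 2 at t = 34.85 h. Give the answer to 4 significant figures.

Each tank obeys Vᵢ dCᵢ/dt = Q(Cᵢ₋₁ − Cᵢ), so τᵢ = Vᵢ/Q.
τ₁ = 58.32/1.600 = 36.4500 h; τ₂ = 47.01/1.600 = 29.3812 h.
Solving the cascade with C₁(0)=C₂(0)=0 gives C₂(t) = C_in[1 − (τ₁ e^(−t/τ₁) − τ₂ e^(−t/τ₂))/(τ₁ − τ₂)].
At t = 34.85: e^(−t/τ₁) = 0.384387, e^(−t/τ₂) = 0.305401.
C₂ = 2.345·[1 − (36.4500·0.384387 − 29.3812·0.305401)/(7.06875)] = 2.345·0.287304 = 0.673728 g/L.

0.6737 g/L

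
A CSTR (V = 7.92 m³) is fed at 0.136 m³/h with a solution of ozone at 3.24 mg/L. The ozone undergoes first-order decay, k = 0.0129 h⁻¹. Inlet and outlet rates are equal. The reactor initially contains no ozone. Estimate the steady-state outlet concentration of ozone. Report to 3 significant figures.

1.85 mg/L

Species balance: V dC/dt = Q C_in − Q C − k V C.
At steady state: 0 = Q C_in − (Q + kV) C_ss, so C_ss = Q C_in/(Q + kV).
C_ss = 0.136·3.24/(0.136 + 0.0129·7.92) = 0.44064/0.23817 = 1.8501 mg/L.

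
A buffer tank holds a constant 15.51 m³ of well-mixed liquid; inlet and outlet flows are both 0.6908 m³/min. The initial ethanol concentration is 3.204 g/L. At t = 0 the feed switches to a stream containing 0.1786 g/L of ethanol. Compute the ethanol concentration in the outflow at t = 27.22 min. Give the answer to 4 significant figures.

1.079 g/L

Mass balance on the solute (V constant): V dC/dt = Q(C_in − C).
Rewrite as dC/dt + C/τ = C_in/τ, τ = V/Q = 22.4522 min.
C approaches C_in exponentially: C(t) = C_in + (C₀ − C_in) e^(−t/τ).
C(27.22) = 0.1786 + (3.204 − 0.1786)·e^(−27.22/22.4522) = 0.1786 + (3.02540)·0.297497 = 1.07865 g/L.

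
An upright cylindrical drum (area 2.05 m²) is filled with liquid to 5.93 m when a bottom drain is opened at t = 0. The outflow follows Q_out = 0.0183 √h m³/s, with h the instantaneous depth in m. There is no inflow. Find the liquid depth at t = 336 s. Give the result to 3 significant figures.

Volume balance on the tank: A dh/dt = −0.0183 √h.
∫ h^(−1/2) dh = −(0.0183/A) ∫ dt, giving 2√h = 2√h₀ − (0.0183/A) t.
√h = √5.93 − 0.0183·336/(2·2.05) = 2.4352 − 1.4997 = 0.93545.
h = 0.93545² = 0.87507 m.

0.875 m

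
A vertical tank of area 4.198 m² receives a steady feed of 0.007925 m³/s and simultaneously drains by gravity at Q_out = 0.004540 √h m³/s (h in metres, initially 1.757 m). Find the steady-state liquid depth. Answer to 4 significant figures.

Level balance: A dh/dt = 0.007925 − 0.004540 √h. Setting dh/dt = 0:
Q_in = 0.004540 √h_ss ⇒ √h_ss = 0.007925/0.004540 = 1.74559.
h_ss = 1.74559² = 3.04710 m. (Since h₀ = 1.757 m < h_ss, the level will rise toward this value.)

3.047 m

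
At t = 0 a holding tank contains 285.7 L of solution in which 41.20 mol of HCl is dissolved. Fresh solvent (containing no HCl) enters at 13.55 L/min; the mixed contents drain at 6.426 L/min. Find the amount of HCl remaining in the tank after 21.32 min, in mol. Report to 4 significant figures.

Let m(t) be the amount of HCl. Volume: V(t) = V₀ + (Q_in − Q_out) t = 285.7 + 7.12400 t; V(21.32) = 437.584 L.
Solute balance: dm/dt = 0 − Q_out C = −Q_out m/V(t).
Separate: dm/m = −Q_out dt/V(t) ⇒ ln(m/m₀) = −(Q_out/(Q_in−Q_out)) ln(V/V₀).
m = m₀ (V₀/V)^(Q_out/(Q_in−Q_out)) = 41.20 × (285.7/437.584)^(0.902021) = 28.0470 mol.

28.05 mol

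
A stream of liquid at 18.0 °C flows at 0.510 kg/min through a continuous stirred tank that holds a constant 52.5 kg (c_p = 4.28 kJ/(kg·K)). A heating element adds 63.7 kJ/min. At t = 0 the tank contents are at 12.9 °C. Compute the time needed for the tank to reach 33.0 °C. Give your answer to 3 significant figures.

90.9 min

M c_p dT/dt = ṁ c_p (T_in − T) + Q̇.
τ = M/ṁ = 102.94 min; T_ss = T_in + Q̇/(ṁ c_p) = 47.183 °C.
T(t) = T_ss + (T₀ − T_ss) e^(−t/τ). Set T = 33.0:
e^(−t/τ) = (33.0 − 47.183)/(12.9 − 47.183) = 0.41370
t = −102.94 · ln(0.41370) = 90.858 min.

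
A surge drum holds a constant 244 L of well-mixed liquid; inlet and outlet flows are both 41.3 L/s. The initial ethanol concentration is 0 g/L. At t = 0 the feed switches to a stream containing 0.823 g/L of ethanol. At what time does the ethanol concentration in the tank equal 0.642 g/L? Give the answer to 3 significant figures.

8.95 s

Species balance: V dC/dt = Q(C_in − C) ⇒ τ = V/Q = 5.9080 s.
C(t) = C_in + (C₀ − C_in) e^(−t/τ). Set C = 0.642 and solve for t:
e^(−t/τ) = (C − C_in)/(C₀ − C_in) = (0.642 − 0.823)/(0 − 0.823) = 0.21993
t = −τ ln(…) = 5.9080 × 1.5145 = 8.9474 s.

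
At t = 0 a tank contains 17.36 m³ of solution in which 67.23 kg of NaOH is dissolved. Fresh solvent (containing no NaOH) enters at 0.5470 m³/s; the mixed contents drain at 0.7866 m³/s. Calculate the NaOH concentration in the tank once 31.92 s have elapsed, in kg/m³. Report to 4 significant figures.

Total volume: dV/dt = Q_in − Q_out = -0.239600 m³/s, so V(t) = 17.36 − 0.239600 t and V(31.92) = 9.71197 m³.
Solute balance: dm/dt = 0 − Q_out C = −Q_out m/V(t).
dm/m = −Q_out dt/(V₀ − 0.239600 t); integrating gives ln(m/m₀) = −(Q_out/(Q_in−Q_out)) ln(V/V₀).
m = m₀ (V₀/V)^(Q_out/(Q_in−Q_out)) = 67.23 × (17.36/9.71197)^(-3.28297) = 9.98753 kg.
C = m/V = 9.98753/9.71197 = 1.02837 kg/m³.

1.028 kg/m³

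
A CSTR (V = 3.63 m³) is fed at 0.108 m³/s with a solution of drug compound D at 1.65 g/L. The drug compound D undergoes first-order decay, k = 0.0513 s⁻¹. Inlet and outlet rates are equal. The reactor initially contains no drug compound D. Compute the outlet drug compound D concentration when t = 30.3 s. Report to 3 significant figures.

0.554 g/L

Accumulation = in − out − consumed: V dC/dt = Q C_in − Q C − k V C.
This is linear with rate a = Q/V + k = 0.081052 s⁻¹.
C_ss = Q C_in/(Q + kV) = 0.60567 g/L; C(t) = C_ss + (C₀ − C_ss) e^(−a t).
C(30.3) = 0.60567 + (-0.60567)·e^(−0.081052·30.3) = 0.60567 + (-0.60567)·0.085788 = 0.55371 g/L.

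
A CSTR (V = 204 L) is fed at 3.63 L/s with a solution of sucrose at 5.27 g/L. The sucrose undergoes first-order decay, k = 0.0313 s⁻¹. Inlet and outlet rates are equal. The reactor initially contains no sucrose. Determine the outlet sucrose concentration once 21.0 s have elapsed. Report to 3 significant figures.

1.23 g/L

V dC/dt = Q(C_in − C) − k V C.
This is linear with rate a = Q/V + k = 0.049094 s⁻¹.
C_ss = Q C_in/(Q + kV) = 1.9101 g/L; C(t) = C_ss + (C₀ − C_ss) e^(−a t).
C(21.0) = 1.9101 + (-1.9101)·e^(−0.049094·21.0) = 1.9101 + (-1.9101)·0.35666 = 1.2289 g/L.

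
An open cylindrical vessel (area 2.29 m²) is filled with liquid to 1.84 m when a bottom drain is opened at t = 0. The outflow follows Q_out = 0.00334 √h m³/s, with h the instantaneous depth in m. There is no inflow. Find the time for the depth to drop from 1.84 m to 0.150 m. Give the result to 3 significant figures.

1330 s

Accumulation of liquid (constant cross-section A): A dh/dt = −0.00334 √h.
Separate and integrate: 2(√h − √h₀) = −(0.00334/A) t.
t = 2A(√h₀ − √h)/0.00334 = 2·2.29·(√1.84 − √0.150)/0.00334
  = 4.5800 × (1.3565 − 0.38730) / 0.00334 = 1329.0 s.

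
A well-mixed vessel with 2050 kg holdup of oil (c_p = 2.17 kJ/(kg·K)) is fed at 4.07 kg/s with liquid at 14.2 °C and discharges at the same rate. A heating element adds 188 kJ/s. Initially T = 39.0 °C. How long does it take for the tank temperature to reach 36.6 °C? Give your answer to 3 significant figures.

M c_p dT/dt = ṁ c_p (T_in − T) + Q̇.
τ = M/ṁ = 503.69 s; T_ss = T_in + Q̇/(ṁ c_p) = 35.486 °C.
T(t) = T_ss + (T₀ − T_ss) e^(−t/τ). Set T = 36.6:
e^(−t/τ) = (36.6 − 35.486)/(39.0 − 35.486) = 0.31693
t = −503.69 · ln(0.31693) = 578.78 s.

579 s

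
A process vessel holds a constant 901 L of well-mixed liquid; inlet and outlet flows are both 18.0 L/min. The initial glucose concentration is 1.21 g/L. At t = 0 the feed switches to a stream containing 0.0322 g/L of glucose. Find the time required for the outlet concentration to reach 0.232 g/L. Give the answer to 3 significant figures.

Mass balance on the solute (V constant): V dC/dt = Q(C_in − C), so τ = V/Q = 50.056 min.
C(t) = C_in + (C₀ − C_in) e^(−t/τ). Set C = 0.232 and solve for t:
e^(−t/τ) = (C − C_in)/(C₀ − C_in) = (0.232 − 0.0322)/(1.21 − 0.0322) = 0.16964
t = −τ ln(…) = 50.056 × 1.7741 = 88.803 min.

88.8 min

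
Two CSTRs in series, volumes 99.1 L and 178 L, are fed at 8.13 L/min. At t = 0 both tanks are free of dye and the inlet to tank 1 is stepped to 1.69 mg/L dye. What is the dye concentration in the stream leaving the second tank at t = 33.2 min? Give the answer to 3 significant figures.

Time constants: τᵢ = Vᵢ/Q for each well-mixed tank.
τ₁ = 99.1/8.13 = 12.189 min; τ₂ = 178/8.13 = 21.894 min.
Tank 1: C₁ = C_in(1 − e^(−t/τ₁)). Tank 2 (τ₁ ≠ τ₂): C₂ = C_in[1 − (τ₁ e^(−t/τ₁) − τ₂ e^(−t/τ₂))/(τ₁ − τ₂)].
At t = 33.2: e^(−t/τ₁) = 0.065633, e^(−t/τ₂) = 0.21950.
C₂ = 1.69·[1 − (12.189·0.065633 − 21.894·0.21950)/(-9.7048)] = 1.69·0.58723 = 0.99242 mg/L.

0.992 mg/L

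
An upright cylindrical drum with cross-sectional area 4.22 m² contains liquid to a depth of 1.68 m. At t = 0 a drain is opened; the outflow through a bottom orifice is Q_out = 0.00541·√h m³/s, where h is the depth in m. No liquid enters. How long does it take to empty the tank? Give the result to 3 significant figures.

2020 s

Accumulation of liquid (constant cross-section A): A dh/dt = −0.00541 √h.
∫ h^(−1/2) dh = −(0.00541/A) ∫ dt, giving 2√h = 2√h₀ − (0.00541/A) t.
Tank is empty when √h = 0: t_empty = 2A√h₀/0.00541.
t_empty = 2·4.22·√1.68/0.00541 = 8.4400·1.2961/0.00541 = 2022.1 s.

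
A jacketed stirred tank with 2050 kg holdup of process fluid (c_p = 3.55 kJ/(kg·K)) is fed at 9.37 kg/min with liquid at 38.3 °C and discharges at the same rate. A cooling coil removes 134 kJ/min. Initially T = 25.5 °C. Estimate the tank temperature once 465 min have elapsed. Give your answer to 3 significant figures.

First-law balance (no shaft work): M c_p dT/dt = ṁ c_p (T_in − T) − 134.
τ = M/ṁ = 218.78 min; T_ss = T_in − Q̇/(ṁ c_p) = 38.3 − 134/(9.37·3.55) = 34.272 °C.
This is linear first-order; T(t) = T_ss + (T₀ − T_ss) e^(−t/τ).
T(465) = 34.272 + (-8.7716)·e^(−465/218.78) = 34.272 + (-8.7716)·0.11939 = 33.224 °C.

33.2 °C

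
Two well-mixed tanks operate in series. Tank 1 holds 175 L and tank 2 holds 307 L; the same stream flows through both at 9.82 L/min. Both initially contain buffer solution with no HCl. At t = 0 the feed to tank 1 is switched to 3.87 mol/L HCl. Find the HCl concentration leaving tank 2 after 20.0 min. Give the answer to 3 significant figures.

0.793 mol/L

Time constants: τᵢ = Vᵢ/Q for each well-mixed tank.
τ₁ = 175/9.82 = 17.821 min; τ₂ = 307/9.82 = 31.263 min.
Solving the cascade with C₁(0)=C₂(0)=0 gives C₂(t) = C_in[1 − (τ₁ e^(−t/τ₁) − τ₂ e^(−t/τ₂))/(τ₁ − τ₂)].
At t = 20.0: e^(−t/τ₁) = 0.32553, e^(−t/τ₂) = 0.52743.
C₂ = 3.87·[1 − (17.821·0.32553 − 31.263·0.52743)/(-13.442)] = 3.87·0.20491 = 0.79299 mol/L.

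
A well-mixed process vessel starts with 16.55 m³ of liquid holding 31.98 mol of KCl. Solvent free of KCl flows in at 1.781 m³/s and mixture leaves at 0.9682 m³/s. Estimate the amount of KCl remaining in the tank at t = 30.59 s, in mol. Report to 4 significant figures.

10.72 mol

Let m(t) be the amount of KCl. Volume: V(t) = V₀ + (Q_in − Q_out) t = 16.55 + 0.812800 t; V(30.59) = 41.4136 m³.
Solute balance: dm/dt = 0 − Q_out C = −Q_out m/V(t).
dm/m = −Q_out dt/(V₀ + 0.812800 t); integrating gives ln(m/m₀) = −(Q_out/(Q_in−Q_out)) ln(V/V₀).
m = m₀ (V₀/V)^(Q_out/(Q_in−Q_out)) = 31.98 × (16.55/41.4136)^(1.19119) = 10.7244 mol.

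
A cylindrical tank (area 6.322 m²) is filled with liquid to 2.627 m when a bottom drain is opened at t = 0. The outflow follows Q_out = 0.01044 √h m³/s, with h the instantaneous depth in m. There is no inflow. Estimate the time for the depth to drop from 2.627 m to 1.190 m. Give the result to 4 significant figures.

641.8 s

With no inflow, A dh/dt = −0.01044 √h.
This is separable: 2 d(√h)/dt = −0.01044/A, so √h = √h₀ − (0.01044/(2A)) t.
t = 2A(√h₀ − √h)/0.01044 = 2·6.322·(√2.627 − √1.190)/0.01044
  = 12.6440 × (1.62080 − 1.09087) / 0.01044 = 641.805 s.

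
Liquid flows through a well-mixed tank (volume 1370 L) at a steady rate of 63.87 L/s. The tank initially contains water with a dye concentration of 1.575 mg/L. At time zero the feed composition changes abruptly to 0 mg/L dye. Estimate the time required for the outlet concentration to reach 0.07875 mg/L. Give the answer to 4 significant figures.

64.26 s

Accumulation = in − out for the solute gives V dC/dt = Q(C_in − C), so τ = V/Q = 21.4498 s.
C(t) = C_in + (C₀ − C_in) e^(−t/τ). Set C = 0.07875 and solve for t:
e^(−t/τ) = (C − C_in)/(C₀ − C_in) = (0.07875 − 0)/(1.575 − 0) = 0.0500000
t = −τ ln(…) = 21.4498 × 2.99573 = 64.2579 s.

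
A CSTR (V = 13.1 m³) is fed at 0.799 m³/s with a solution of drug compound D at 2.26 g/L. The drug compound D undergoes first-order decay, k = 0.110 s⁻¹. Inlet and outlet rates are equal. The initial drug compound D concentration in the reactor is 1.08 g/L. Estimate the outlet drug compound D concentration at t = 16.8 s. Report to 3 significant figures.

Accumulation = in − out − consumed: V dC/dt = Q C_in − Q C − k V C.
dC/dt = (Q/V) C_in − (Q/V + k) C; effective rate a = Q/V + k = 0.060992 + 0.110 = 0.17099 s⁻¹.
C_ss = Q C_in/(Q + kV) = 0.80613 g/L; C(t) = C_ss + (C₀ − C_ss) e^(−a t).
C(16.8) = 0.80613 + (0.27387)·e^(−0.17099·16.8) = 0.80613 + (0.27387)·0.056548 = 0.82162 g/L.

0.822 g/L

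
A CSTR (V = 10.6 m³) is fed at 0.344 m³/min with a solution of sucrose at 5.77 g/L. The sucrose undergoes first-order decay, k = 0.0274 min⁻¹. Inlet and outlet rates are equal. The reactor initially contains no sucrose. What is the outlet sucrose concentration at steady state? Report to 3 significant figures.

3.13 g/L

Species balance: V dC/dt = Q C_in − Q C − k V C.
At steady state: 0 = Q C_in − (Q + kV) C_ss, so C_ss = Q C_in/(Q + kV).
C_ss = 0.344·5.77/(0.344 + 0.0274·10.6) = 1.9849/0.63444 = 3.1286 g/L.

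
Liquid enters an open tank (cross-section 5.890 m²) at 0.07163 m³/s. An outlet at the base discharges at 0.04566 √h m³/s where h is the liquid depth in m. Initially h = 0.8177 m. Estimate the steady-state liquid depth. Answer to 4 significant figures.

2.461 m

Accumulation of liquid (constant cross-section A): A dh/dt = Q_in − 0.04566 √h. At steady state dh/dt = 0:
Q_in = 0.04566 √h_ss ⇒ √h_ss = 0.07163/0.04566 = 1.56877.
h_ss = 1.56877² = 2.46104 m. (Since h₀ = 0.8177 m < h_ss, the level will rise toward this value.)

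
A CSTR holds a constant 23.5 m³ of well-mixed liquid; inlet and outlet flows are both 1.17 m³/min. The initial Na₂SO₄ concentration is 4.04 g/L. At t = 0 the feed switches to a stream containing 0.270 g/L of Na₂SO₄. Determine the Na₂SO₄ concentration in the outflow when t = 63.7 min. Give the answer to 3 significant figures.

Accumulation = in − out for the solute gives V dC/dt = Q(C_in − C).
Rewrite as dC/dt + C/τ = C_in/τ, τ = V/Q = 20.085 min.
Solution: C(t) = C_in + (C₀ − C_in) e^(−t/τ).
C(63.7) = 0.270 + (4.04 − 0.270)·e^(−63.7/20.085) = 0.270 + (3.7700)·0.041943 = 0.42812 g/L.

0.428 g/L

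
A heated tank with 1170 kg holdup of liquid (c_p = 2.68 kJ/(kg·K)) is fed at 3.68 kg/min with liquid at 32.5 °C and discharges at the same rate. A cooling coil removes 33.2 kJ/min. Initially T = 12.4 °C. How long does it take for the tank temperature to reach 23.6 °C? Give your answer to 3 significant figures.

Heat balance on the well-mixed liquid: M c_p dT/dt = ṁ c_p (T_in − T) − 33.2.
τ = M/ṁ = 317.93 min; T_ss = T_in − Q̇/(ṁ c_p) = 29.134 °C.
T(t) = T_ss + (T₀ − T_ss) e^(−t/τ). Set T = 23.6:
e^(−t/τ) = (23.6 − 29.134)/(12.4 − 29.134) = 0.33069
t = −317.93 · ln(0.33069) = 351.82 min.

352 min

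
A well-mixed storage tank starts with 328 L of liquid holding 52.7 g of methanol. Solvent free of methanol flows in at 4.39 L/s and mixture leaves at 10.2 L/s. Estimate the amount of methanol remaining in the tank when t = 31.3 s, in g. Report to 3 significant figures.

Total volume: dV/dt = Q_in − Q_out = -5.8100 L/s, so V(t) = 328 − 5.8100 t and V(31.3) = 146.15 L.
Species balance (pure solvent in): dm/dt = −Q_out · m/V(t).
dm/m = −Q_out dt/(V₀ − 5.8100 t); integrating gives ln(m/m₀) = −(Q_out/(Q_in−Q_out)) ln(V/V₀).
m = m₀ (V₀/V)^(Q_out/(Q_in−Q_out)) = 52.7 × (328/146.15)^(-1.7556) = 12.748 g.

12.7 g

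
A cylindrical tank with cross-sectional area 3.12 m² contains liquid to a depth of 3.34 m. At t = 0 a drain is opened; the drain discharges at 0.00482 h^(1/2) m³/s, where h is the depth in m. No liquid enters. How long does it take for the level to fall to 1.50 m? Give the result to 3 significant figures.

With no inflow, A dh/dt = −0.00482 √h.
Separate and integrate: 2(√h − √h₀) = −(0.00482/A) t.
t = 2A(√h₀ − √h)/0.00482 = 2·3.12·(√3.34 − √1.50)/0.00482
  = 6.2400 × (1.8276 − 1.2247) / 0.00482 = 780.42 s.

780 s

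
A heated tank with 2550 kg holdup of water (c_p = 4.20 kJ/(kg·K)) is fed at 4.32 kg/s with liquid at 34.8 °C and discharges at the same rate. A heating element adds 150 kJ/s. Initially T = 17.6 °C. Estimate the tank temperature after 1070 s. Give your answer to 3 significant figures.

Heat balance on the well-mixed liquid: M c_p dT/dt = ṁ c_p (T_in − T) + 150.
Rearrange: dT/dt = (T_ss − T)/τ with τ = M/ṁ = 590.28 s and T_ss = T_in + Q̇/(ṁ c_p) = 43.067 °C.
T approaches T_ss exponentially: T(t) = T_ss + (T₀ − T_ss) e^(−t/τ).
T(1070) = 43.067 + (-25.467)·e^(−1070/590.28) = 43.067 + (-25.467)·0.16321 = 38.911 °C.

38.9 °C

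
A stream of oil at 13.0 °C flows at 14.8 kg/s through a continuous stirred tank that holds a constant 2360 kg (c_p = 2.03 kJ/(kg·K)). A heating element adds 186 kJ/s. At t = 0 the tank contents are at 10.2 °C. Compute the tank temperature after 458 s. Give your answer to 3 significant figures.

18.7 °C

Unsteady energy balance on the tank contents: M c_p dT/dt = ṁ c_p (T_in − T) + 186.
Rearrange: dT/dt = (T_ss − T)/τ with τ = M/ṁ = 159.46 s and T_ss = T_in + Q̇/(ṁ c_p) = 19.191 °C.
Integrating: T(t) = T_ss + (T₀ − T_ss) e^(−t/τ).
T(458) = 19.191 + (-8.9909)·e^(−458/159.46) = 19.191 + (-8.9909)·0.056574 = 18.682 °C.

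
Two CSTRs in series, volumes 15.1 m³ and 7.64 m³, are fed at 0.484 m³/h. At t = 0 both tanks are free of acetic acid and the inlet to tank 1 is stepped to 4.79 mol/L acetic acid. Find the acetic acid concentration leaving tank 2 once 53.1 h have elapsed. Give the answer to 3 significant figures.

3.19 mol/L

Time constants: τᵢ = Vᵢ/Q for each well-mixed tank.
τ₁ = 15.1/0.484 = 31.198 h; τ₂ = 7.64/0.484 = 15.785 h.
Tank 1: C₁ = C_in(1 − e^(−t/τ₁)). Tank 2 (τ₁ ≠ τ₂): C₂ = C_in[1 − (τ₁ e^(−t/τ₁) − τ₂ e^(−t/τ₂))/(τ₁ − τ₂)].
At t = 53.1: e^(−t/τ₁) = 0.18232, e^(−t/τ₂) = 0.034599.
C₂ = 4.79·[1 − (31.198·0.18232 − 15.785·0.034599)/(15.413)] = 4.79·0.66640 = 3.1921 mol/L.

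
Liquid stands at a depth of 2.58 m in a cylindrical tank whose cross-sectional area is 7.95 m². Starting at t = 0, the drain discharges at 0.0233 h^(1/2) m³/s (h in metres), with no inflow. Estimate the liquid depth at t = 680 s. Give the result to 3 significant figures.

0.372 m

A dh/dt = −Q_out = −0.0233 √h.
This is separable: 2 d(√h)/dt = −0.0233/A, so √h = √h₀ − (0.0233/(2A)) t.
√h = √2.58 − 0.0233·680/(2·7.95) = 1.6062 − 0.99648 = 0.60976.
h = 0.60976² = 0.37181 m.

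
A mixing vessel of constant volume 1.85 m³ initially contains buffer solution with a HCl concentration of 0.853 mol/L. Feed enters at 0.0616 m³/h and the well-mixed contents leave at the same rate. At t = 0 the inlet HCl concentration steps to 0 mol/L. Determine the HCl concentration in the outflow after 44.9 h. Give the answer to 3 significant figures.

0.191 mol/L

Species balance on the tank: V dC/dt = Q(C_in − C).
Time constant τ = V/Q = 1.85/0.0616 = 30.032 h.
Solution: C(t) = C_in + (C₀ − C_in) e^(−t/τ).
C(44.9) = 0 + (0.853 − 0)·e^(−44.9/30.032) = 0 + (0.85300)·0.22424 = 0.19127 mol/L.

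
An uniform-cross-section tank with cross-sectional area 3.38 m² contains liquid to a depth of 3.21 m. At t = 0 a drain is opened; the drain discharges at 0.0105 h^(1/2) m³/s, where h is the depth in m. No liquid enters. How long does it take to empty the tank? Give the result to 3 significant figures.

Mass balance (ρ constant): A dh/dt = −0.0105 √h.
∫ h^(−1/2) dh = −(0.0105/A) ∫ dt, giving 2√h = 2√h₀ − (0.0105/A) t.
Set h = 0: 2√h₀ = (0.0105/A) t_empty ⇒ t_empty = 2A√h₀/0.0105.
t_empty = 2·3.38·√3.21/0.0105 = 6.7600·1.7916/0.0105 = 1153.5 s.

1150 s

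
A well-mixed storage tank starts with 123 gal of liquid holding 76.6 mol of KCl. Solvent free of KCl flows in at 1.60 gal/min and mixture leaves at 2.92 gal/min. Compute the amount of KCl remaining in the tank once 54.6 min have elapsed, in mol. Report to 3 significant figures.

10.9 mol

Total volume: dV/dt = Q_in − Q_out = -1.3200 gal/min, so V(t) = 123 − 1.3200 t and V(54.6) = 50.928 gal.
No KCl enters, so dm/dt = −Q_out · (m/V).
Separate: dm/m = −Q_out dt/V(t) ⇒ ln(m/m₀) = −(Q_out/(Q_in−Q_out)) ln(V/V₀).
m = m₀ (V₀/V)^(Q_out/(Q_in−Q_out)) = 76.6 × (123/50.928)^(-2.2121) = 10.892 mol.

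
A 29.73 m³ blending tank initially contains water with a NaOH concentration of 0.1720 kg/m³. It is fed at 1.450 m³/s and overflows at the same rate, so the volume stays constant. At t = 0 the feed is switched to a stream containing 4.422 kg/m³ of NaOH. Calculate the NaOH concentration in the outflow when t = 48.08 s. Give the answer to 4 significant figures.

Unsteady species balance (constant V, well mixed): V dC/dt = Q(C_in − C).
Time constant τ = V/Q = 29.73/1.450 = 20.5034 s.
C approaches C_in exponentially: C(t) = C_in + (C₀ − C_in) e^(−t/τ).
C(48.08) = 4.422 + (0.1720 − 4.422)·e^(−48.08/20.5034) = 4.422 + (-4.25000)·0.0958499 = 4.01464 kg/m³.

4.015 kg/m³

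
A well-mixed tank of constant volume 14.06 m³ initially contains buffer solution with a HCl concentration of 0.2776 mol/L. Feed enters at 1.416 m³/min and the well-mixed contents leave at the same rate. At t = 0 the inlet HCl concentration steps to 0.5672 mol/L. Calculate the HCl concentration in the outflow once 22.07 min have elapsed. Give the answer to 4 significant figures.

Mass balance on the solute (V constant): V dC/dt = Q(C_in − C).
Time constant τ = V/Q = 14.06/1.416 = 9.92938 min.
C approaches C_in exponentially: C(t) = C_in + (C₀ − C_in) e^(−t/τ).
C(22.07) = 0.5672 + (0.2776 − 0.5672)·e^(−22.07/9.92938) = 0.5672 + (-0.289600)·0.108317 = 0.535832 mol/L.

0.5358 mol/L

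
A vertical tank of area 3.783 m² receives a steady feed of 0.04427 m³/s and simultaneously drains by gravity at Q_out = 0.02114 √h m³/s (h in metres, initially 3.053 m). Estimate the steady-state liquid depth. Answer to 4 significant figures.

4.385 m

Accumulation of liquid (constant cross-section A): A dh/dt = Q_in − 0.02114 √h. At steady state dh/dt = 0:
Q_in = 0.02114 √h_ss ⇒ √h_ss = 0.04427/0.02114 = 2.09413.
h_ss = 2.09413² = 4.38540 m. (Since h₀ = 3.053 m < h_ss, the level will rise toward this value.)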